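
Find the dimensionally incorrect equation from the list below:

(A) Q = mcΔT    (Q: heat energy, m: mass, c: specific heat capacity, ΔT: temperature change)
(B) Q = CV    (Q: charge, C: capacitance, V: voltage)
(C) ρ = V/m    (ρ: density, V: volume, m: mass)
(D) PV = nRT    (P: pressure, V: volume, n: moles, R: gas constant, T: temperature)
(C) ρ = V/m

The equation (C) ρ = V/m is dimensionally incorrect.

LHS (ρ): [L^-3 M]
RHS (V/m): [L^3 M^-1] ✗

The dimensions do not match. The other three equations balance.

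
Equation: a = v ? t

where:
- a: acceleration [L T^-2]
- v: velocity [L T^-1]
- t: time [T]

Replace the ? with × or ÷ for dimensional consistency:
division (÷): a = v ÷ t

a [L T^-2]; v [L T^-1]; t [T].
v × t → [L] ✗
v ÷ t → [L T^-2] ✓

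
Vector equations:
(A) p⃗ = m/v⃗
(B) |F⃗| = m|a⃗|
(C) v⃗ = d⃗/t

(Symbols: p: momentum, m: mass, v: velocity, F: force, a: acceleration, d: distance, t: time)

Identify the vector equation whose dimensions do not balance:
(A) p⃗ = m/v⃗

(A) p⃗ = m/v⃗: LHS [L M T^-1], RHS [L^-1 M T] ✗ — momentum is mass times velocity; should be mv⃗ (and division by a vector is undefined)
(B) |F⃗| = m|a⃗|: LHS [L M T^-2], RHS [L M T^-2] ✓ — magnitudes of vectors are scalars
(C) v⃗ = d⃗/t: LHS [L T^-1], RHS [L T^-1] ✓ — displacement (vector) divided by time (scalar)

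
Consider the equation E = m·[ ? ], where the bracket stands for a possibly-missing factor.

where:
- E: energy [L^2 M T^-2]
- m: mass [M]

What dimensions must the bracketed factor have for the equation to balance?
[L^2 T^-2] — velocity squared (e.g. v²)

E has dimensions [L^2 M T^-2]; m has dimensions [M].
The bracketed factor must supply [L^2 M T^-2] / [M] = [L^2 T^-2].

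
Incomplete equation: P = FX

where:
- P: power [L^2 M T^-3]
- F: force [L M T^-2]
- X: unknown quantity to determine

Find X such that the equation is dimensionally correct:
X = v (velocity), dimensions [L T^-1]

P has dimensions [L^2 M T^-3]; the rest of the RHS (F) has dimensions [L M T^-2].
So X must have dimensions [L T^-1] — X = v (velocity).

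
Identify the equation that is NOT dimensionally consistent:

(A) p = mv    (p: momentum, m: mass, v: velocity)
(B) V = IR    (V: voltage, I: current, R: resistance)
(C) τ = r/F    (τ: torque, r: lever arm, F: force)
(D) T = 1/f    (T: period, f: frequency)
(C) τ = r/F

The equation (C) τ = r/F is dimensionally incorrect.

LHS (τ): [L^2 M T^-2]
RHS (r/F): [M^-1 T^2] ✗

The dimensions do not match. The other three equations balance.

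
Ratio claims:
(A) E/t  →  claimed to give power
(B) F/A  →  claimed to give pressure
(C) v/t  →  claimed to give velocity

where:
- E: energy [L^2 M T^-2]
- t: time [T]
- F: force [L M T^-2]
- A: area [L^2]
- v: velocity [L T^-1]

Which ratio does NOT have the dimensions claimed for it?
(C) v/t does not give velocity

(A) E/t: [L^2 M T^-3] = power [L^2 M T^-3] ✓
(B) F/A: [L^-1 M T^-2] = pressure [L^-1 M T^-2] ✓
(C) v/t: [L T^-2] ≠ velocity [L T^-1] ✗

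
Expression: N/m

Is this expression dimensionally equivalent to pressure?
No

The expression N/m has dimensions [M T^-2], but pressure has dimensions [L^-1 M T^-2].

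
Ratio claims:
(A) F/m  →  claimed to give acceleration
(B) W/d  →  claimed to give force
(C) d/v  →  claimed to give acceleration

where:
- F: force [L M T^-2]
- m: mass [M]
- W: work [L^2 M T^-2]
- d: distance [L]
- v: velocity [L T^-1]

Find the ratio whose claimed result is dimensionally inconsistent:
(C) d/v does not give acceleration

(A) F/m: [L T^-2] = acceleration [L T^-2] ✓
(B) W/d: [L M T^-2] = force [L M T^-2] ✓
(C) d/v: [T] ≠ acceleration [L T^-2] ✗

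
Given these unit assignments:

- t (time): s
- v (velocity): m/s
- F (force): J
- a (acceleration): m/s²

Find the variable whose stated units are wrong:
F

The variable F (force) should have units N, not J.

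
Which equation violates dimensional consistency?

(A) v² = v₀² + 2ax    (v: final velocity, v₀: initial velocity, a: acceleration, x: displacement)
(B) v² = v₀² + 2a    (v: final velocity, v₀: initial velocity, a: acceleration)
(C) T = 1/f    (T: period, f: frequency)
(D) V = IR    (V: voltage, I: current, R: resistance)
(B) v² = v₀² + 2a

The equation (B) v² = v₀² + 2a is dimensionally incorrect.

LHS (v²): [L^2 T^-2]
RHS terms:
  - v₀²: [L^2 T^-2] ✓
  - 2a: [L T^-2] ✗ (does not match LHS)

The dimensions do not match. The other three equations balance.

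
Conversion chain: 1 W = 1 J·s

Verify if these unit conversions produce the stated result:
The chain is incorrect (it contains an error).

Incorrect: Watt is J/s, not J·s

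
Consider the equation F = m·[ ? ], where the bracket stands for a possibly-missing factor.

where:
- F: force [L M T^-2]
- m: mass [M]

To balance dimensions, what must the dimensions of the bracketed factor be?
[L T^-2] — acceleration (e.g. a)

F has dimensions [L M T^-2]; m has dimensions [M].
The bracketed factor must supply [L M T^-2] / [M] = [L T^-2].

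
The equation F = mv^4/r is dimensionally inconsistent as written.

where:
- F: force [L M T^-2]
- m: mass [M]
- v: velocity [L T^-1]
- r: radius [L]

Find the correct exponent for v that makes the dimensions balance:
The exponent of v should be 2: F = mv^2/r

The LHS F has dimensions [L M T^-2]; v has dimensions [L T^-1].
As written, the RHS mv^4/r (exponent 4 on v) has dimensions [L^3 M T^-4], which does not match.
With exponent 2, the RHS mv^2/r has dimensions [L M T^-2], matching the LHS.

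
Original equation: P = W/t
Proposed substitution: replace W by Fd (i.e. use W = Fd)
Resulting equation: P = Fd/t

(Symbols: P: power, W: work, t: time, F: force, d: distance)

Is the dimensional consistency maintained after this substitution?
Yes

[W] = [L^2 M T^-2] and [Fd] = [L^2 M T^-2]. These match, so the substitution replaces a quantity by one of the same dimensions and the result P = Fd/t has LHS [L^2 M T^-3] vs RHS [L^2 M T^-3] — still consistent.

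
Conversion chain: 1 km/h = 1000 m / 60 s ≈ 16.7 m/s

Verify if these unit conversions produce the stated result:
The chain is incorrect (it contains an error).

Incorrect: 1 h = 3600 s, not 60 s (1 km/h ≈ 0.278 m/s)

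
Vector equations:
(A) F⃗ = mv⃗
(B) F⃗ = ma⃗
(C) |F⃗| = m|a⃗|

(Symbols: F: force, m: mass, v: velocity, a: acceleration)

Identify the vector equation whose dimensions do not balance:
(A) F⃗ = mv⃗

(A) F⃗ = mv⃗: LHS [L M T^-2], RHS [L M T^-1] ✗ — mass times velocity is momentum, not force; should be ma⃗
(B) F⃗ = ma⃗: LHS [L M T^-2], RHS [L M T^-2] ✓ — Force and acceleration are vectors, mass is a scalar
(C) |F⃗| = m|a⃗|: LHS [L M T^-2], RHS [L M T^-2] ✓ — magnitudes of vectors are scalars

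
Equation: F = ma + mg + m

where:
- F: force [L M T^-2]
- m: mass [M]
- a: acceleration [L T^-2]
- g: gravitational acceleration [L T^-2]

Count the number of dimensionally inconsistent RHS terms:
1

LHS F: [L M T^-2]
- ma: [L M T^-2] ✓
- mg: [L M T^-2] ✓
- m: [M] ✗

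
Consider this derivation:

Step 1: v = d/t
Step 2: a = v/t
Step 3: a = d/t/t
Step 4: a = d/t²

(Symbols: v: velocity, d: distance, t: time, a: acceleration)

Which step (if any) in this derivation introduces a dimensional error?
No step introduces an error — all steps are dimensionally consistent.

Step 1: v = d/t → LHS [L T^-1], RHS [L T^-1] ✓
Step 2: a = v/t → LHS [L T^-2], RHS [L T^-2] ✓
Step 3: a = d/t/t → LHS [L T^-2], RHS [L T^-2] ✓
Step 4: a = d/t² → LHS [L T^-2], RHS [L T^-2] ✓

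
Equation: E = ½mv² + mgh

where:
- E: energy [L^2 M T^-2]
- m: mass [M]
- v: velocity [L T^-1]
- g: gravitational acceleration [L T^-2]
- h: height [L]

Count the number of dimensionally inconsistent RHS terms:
0

LHS E: [L^2 M T^-2]
- ½mv²: [L^2 M T^-2] ✓
- mgh: [L^2 M T^-2] ✓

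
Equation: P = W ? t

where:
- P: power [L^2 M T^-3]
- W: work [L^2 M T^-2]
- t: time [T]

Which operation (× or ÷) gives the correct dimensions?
division (÷): P = W ÷ t

P [L^2 M T^-3]; W [L^2 M T^-2]; t [T].
W × t → [L^2 M T^-1] ✗
W ÷ t → [L^2 M T^-3] ✓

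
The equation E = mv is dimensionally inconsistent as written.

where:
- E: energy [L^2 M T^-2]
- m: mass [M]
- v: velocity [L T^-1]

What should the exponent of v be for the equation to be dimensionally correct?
The exponent of v should be 2: E = mv^2

The LHS E has dimensions [L^2 M T^-2]; v has dimensions [L T^-1].
As written, the RHS mv (exponent 1 on v) has dimensions [L M T^-1], which does not match.
With exponent 2, the RHS mv^2 has dimensions [L^2 M T^-2], matching the LHS.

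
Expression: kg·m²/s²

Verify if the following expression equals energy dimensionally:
Yes

The expression kg·m²/s² has dimensions [L^2 M T^-2], which is exactly energy [L^2 M T^-2].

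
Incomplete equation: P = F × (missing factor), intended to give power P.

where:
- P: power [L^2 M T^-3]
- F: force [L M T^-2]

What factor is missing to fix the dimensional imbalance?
v (velocity), dimensions [L T^-1]

P has dimensions [L^2 M T^-3] and F has dimensions [L M T^-2].
The missing factor must have dimensions [L^2 M T^-3] / [L M T^-2] = [L T^-1], i.e. velocity (v).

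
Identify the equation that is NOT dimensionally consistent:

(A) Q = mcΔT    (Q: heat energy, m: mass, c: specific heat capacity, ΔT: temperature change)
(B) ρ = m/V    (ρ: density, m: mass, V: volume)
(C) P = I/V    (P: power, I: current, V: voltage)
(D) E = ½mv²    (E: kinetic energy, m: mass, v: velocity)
(C) P = I/V

The equation (C) P = I/V is dimensionally incorrect.

LHS (P): [L^2 M T^-3]
RHS (I/V): [I^2 L^-2 M^-1 T^3] ✗

The dimensions do not match. The other three equations balance.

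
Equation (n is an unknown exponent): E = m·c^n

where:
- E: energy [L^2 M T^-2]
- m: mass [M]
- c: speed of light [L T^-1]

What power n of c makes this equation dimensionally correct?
n = 2

E has dimensions [L^2 M T^-2]; c has dimensions [L T^-1].
The rest of the RHS has dimensions [M], so c^n must supply [L^2 T^-2].
With n = 2: m·c^2 has dimensions [L^2 M T^-2], matching the LHS ✓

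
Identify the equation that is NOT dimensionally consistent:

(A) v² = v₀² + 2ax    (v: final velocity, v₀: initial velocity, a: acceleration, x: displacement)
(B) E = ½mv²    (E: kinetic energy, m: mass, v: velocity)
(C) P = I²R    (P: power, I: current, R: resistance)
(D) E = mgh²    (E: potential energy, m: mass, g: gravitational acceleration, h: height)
(D) E = mgh²

The equation (D) E = mgh² is dimensionally incorrect.

LHS (E): [L^2 M T^-2]
RHS (mgh²): [L^3 M T^-2] ✗

The dimensions do not match. The other three equations balance.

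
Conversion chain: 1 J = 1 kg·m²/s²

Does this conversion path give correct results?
The chain is correct (no errors).

Correct: Joule is defined as kg·m²/s²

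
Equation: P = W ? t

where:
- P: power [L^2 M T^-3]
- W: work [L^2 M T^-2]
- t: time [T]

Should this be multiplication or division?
division (÷): P = W ÷ t

P [L^2 M T^-3]; W [L^2 M T^-2]; t [T].
W × t → [L^2 M T^-1] ✗
W ÷ t → [L^2 M T^-3] ✓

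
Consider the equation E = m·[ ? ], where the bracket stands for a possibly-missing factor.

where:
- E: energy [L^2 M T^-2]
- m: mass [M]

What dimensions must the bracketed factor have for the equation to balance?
[L^2 T^-2] — velocity squared (e.g. v²)

E has dimensions [L^2 M T^-2]; m has dimensions [M].
The bracketed factor must supply [L^2 M T^-2] / [M] = [L^2 T^-2].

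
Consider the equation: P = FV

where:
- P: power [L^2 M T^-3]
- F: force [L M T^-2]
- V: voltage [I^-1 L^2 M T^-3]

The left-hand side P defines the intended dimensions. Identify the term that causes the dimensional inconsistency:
The right-hand side term FV

P has dimensions [L^2 M T^-3], but FV has dimensions [I^-1 L^3 M^2 T^-5], so the term FV is dimensionally wrong for P.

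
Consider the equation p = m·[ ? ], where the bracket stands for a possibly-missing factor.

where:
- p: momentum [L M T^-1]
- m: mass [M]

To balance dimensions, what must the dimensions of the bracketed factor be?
[L T^-1] — velocity (e.g. v)

p has dimensions [L M T^-1]; m has dimensions [M].
The bracketed factor must supply [L M T^-1] / [M] = [L T^-1].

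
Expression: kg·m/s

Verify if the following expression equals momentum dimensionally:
Yes

The expression kg·m/s has dimensions [L M T^-1], which is exactly momentum [L M T^-1].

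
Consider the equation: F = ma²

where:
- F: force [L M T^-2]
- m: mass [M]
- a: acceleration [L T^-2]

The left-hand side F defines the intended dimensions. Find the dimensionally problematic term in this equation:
The right-hand side term ma²

F has dimensions [L M T^-2], but ma² has dimensions [L^2 M T^-4], so the term ma² is dimensionally wrong for F.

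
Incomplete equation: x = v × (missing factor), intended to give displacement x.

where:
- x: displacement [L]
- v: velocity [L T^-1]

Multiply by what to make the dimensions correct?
t (time), dimensions [T]

x has dimensions [L] and v has dimensions [L T^-1].
The missing factor must have dimensions [L] / [L T^-1] = [T], i.e. time (t).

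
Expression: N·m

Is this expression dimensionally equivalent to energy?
Yes

The expression N·m has dimensions [L^2 M T^-2], which is exactly energy [L^2 M T^-2].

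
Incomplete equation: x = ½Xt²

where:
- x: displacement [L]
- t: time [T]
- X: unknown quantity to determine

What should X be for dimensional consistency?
X = a (acceleration), dimensions [L T^-2]

x has dimensions [L]; the rest of the RHS (½ t²) has dimensions [T^2].
So X must have dimensions [L T^-2] — X = a (acceleration).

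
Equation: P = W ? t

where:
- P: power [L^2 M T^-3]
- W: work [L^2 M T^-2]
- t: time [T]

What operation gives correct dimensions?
division (÷): P = W ÷ t

P [L^2 M T^-3]; W [L^2 M T^-2]; t [T].
W × t → [L^2 M T^-1] ✗
W ÷ t → [L^2 M T^-3] ✓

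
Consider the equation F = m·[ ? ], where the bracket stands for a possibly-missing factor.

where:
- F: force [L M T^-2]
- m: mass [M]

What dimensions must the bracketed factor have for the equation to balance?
[L T^-2] — acceleration (e.g. a)

F has dimensions [L M T^-2]; m has dimensions [M].
The bracketed factor must supply [L M T^-2] / [M] = [L T^-2].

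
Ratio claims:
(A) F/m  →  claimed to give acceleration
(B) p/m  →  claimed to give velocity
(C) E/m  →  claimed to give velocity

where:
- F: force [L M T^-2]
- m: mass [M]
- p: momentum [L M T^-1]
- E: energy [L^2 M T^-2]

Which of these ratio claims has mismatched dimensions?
(C) E/m does not give velocity

(A) F/m: [L T^-2] = acceleration [L T^-2] ✓
(B) p/m: [L T^-1] = velocity [L T^-1] ✓
(C) E/m: [L^2 T^-2] ≠ velocity [L T^-1] ✗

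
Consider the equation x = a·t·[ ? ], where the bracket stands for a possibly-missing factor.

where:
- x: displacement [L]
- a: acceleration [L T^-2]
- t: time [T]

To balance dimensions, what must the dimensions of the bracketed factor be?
[T] — time (e.g. t)

x has dimensions [L]; a·t has dimensions [L T^-1].
The bracketed factor must supply [L] / [L T^-1] = [T].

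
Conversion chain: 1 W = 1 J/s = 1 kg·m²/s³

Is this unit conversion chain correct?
The chain is correct (no errors).

Correct: Watt is Joule per second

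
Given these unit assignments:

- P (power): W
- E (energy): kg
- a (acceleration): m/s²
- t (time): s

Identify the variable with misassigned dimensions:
E

The variable E (energy) should have units J, not kg.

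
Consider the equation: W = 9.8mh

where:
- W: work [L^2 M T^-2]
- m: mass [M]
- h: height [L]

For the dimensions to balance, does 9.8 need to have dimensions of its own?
Yes

W has dimensions [L^2 M T^-2], while mh alone has dimensions [L M]. For the equation to balance, the factor 9.8 must carry dimensions [L T^-2] — it is a dimensional constant (a numerical value of a physical quantity with its units suppressed), not a pure number.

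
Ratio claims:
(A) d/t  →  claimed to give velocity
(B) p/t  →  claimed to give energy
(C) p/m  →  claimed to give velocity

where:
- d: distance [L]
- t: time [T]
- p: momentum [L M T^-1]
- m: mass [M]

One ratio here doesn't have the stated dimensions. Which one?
(B) p/t does not give energy

(A) d/t: [L T^-1] = velocity [L T^-1] ✓
(B) p/t: [L M T^-2] ≠ energy [L^2 M T^-2] ✗
(C) p/m: [L T^-1] = velocity [L T^-1] ✓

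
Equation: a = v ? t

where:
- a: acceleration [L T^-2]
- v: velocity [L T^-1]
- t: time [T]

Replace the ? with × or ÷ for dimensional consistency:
division (÷): a = v ÷ t

a [L T^-2]; v [L T^-1]; t [T].
v × t → [L] ✗
v ÷ t → [L T^-2] ✓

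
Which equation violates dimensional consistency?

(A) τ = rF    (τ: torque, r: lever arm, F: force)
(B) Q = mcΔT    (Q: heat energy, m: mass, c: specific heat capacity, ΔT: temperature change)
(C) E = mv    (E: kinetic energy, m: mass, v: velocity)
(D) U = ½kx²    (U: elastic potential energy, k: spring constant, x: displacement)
(C) E = mv

The equation (C) E = mv is dimensionally incorrect.

LHS (E): [L^2 M T^-2]
RHS (mv): [L M T^-1] ✗

The dimensions do not match. The other three equations balance.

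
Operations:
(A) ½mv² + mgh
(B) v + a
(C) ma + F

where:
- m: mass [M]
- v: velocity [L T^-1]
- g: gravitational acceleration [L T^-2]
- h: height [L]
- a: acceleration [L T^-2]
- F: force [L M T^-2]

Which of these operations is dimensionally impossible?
(B) v + a

(A) ½mv² + mgh: ½mv² [L^2 M T^-2] and mgh [L^2 M T^-2] — same dimensions ✓
(B) v + a: v [L T^-1] and a [L T^-2] — different dimensions cannot be added/subtracted ✗
(C) ma + F: ma [L M T^-2] and F [L M T^-2] — same dimensions ✓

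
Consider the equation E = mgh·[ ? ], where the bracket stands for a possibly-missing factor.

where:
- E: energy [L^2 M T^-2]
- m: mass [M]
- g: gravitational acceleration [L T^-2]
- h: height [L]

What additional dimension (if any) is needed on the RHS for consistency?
Nothing is missing — the bracketed factor must be dimensionless.

E has dimensions [L^2 M T^-2] and mgh already has dimensions [L^2 M T^-2], so E = mgh is dimensionally complete.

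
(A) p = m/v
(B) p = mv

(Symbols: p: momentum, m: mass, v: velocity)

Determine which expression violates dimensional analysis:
(A)

(A) p = m/v: LHS [L M T^-1], RHS [L^-1 M T] ✗
(B) p = mv: LHS [L M T^-1], RHS [L M T^-1] ✓

Expression (A) p = m/v is dimensionally incorrect.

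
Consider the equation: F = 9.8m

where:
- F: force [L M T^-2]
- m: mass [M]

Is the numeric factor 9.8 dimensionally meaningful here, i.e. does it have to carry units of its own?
Yes

F has dimensions [L M T^-2], while m alone has dimensions [M]. For the equation to balance, the factor 9.8 must carry dimensions [L T^-2] — it is a dimensional constant (a numerical value of a physical quantity with its units suppressed), not a pure number.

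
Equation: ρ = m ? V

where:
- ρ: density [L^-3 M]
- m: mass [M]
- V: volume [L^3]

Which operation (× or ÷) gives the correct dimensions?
division (÷): ρ = m ÷ V

ρ [L^-3 M]; m [M]; V [L^3].
m × V → [L^3 M] ✗
m ÷ V → [L^-3 M] ✓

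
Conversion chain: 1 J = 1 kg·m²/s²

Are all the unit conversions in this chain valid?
The chain is correct (no errors).

Correct: Joule is defined as kg·m²/s²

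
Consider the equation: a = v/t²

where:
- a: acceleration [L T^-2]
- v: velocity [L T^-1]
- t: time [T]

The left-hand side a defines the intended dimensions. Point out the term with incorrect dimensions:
The right-hand side term v/t²

a has dimensions [L T^-2], but v/t² has dimensions [L T^-3], so the term v/t² is dimensionally wrong for a.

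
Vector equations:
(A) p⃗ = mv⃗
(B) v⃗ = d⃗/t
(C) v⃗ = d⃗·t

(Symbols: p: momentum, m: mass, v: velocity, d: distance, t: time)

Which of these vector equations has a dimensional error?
(C) v⃗ = d⃗·t

(A) p⃗ = mv⃗: LHS [L M T^-1], RHS [L M T^-1] ✓ — mass (scalar) times velocity (vector)
(B) v⃗ = d⃗/t: LHS [L T^-1], RHS [L T^-1] ✓ — displacement (vector) divided by time (scalar)
(C) v⃗ = d⃗·t: LHS [L T^-1], RHS [L T] ✗ — velocity is displacement per time; should be d⃗/t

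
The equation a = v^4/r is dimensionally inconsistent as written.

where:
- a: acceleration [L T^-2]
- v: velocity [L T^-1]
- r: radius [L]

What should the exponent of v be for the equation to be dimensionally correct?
The exponent of v should be 2: a = v^2/r

The LHS a has dimensions [L T^-2]; v has dimensions [L T^-1].
As written, the RHS v^4/r (exponent 4 on v) has dimensions [L^3 T^-4], which does not match.
With exponent 2, the RHS v^2/r has dimensions [L T^-2], matching the LHS.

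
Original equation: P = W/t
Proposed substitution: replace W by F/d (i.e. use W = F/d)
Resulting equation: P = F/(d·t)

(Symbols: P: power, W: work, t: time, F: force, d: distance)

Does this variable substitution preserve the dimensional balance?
No

[W] = [L^2 M T^-2] and [F/d] = [M T^-2]. These differ, so the substitution replaces a quantity by one of different dimensions and the result P = F/(d·t) has LHS [L^2 M T^-3] vs RHS [M T^-3] — inconsistent.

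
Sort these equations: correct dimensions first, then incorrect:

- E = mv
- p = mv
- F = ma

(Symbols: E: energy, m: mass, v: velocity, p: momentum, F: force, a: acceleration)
Dimensionally correct: p = mv, F = ma
Dimensionally incorrect: E = mv
Ordered (correct first, then incorrect): p = mv, F = ma, E = mv

- E = mv: LHS [L^2 M T^-2], RHS [L M T^-1] → incorrect ✗
- p = mv: LHS [L M T^-1], RHS [L M T^-1] → correct ✓
- F = ma: LHS [L M T^-2], RHS [L M T^-2] → correct ✓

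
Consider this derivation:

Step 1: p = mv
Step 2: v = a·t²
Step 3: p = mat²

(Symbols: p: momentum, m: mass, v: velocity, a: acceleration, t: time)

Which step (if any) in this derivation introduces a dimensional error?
Step 2

Step 1: p = mv → LHS [L M T^-1], RHS [L M T^-1] ✓
Step 2: v = a·t² → LHS [L T^-1], RHS [L] ✗

The first dimensional inconsistency appears in step 2: v = a·t²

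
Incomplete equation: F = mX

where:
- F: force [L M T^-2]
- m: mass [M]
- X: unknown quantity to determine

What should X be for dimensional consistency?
X = a (acceleration), dimensions [L T^-2]

F has dimensions [L M T^-2]; the rest of the RHS (m) has dimensions [M].
So X must have dimensions [L T^-2] — X = a (acceleration).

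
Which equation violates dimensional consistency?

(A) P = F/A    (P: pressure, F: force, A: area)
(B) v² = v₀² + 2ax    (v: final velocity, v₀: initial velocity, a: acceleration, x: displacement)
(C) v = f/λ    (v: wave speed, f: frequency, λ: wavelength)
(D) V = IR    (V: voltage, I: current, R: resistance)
(C) v = f/λ

The equation (C) v = f/λ is dimensionally incorrect.

LHS (v): [L T^-1]
RHS (f/λ): [L^-1 T^-1] ✗

The dimensions do not match. The other three equations balance.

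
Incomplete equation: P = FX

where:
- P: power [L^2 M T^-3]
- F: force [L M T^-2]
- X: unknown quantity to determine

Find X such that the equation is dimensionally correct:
X = v (velocity), dimensions [L T^-1]

P has dimensions [L^2 M T^-3]; the rest of the RHS (F) has dimensions [L M T^-2].
So X must have dimensions [L T^-1] — X = v (velocity).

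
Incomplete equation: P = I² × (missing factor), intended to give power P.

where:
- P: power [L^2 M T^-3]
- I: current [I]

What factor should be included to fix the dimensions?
R (resistance), dimensions [I^-2 L^2 M T^-3]

P has dimensions [L^2 M T^-3] and I² has dimensions [I^2].
The missing factor must have dimensions [L^2 M T^-3] / [I^2] = [I^-2 L^2 M T^-3], i.e. resistance (R).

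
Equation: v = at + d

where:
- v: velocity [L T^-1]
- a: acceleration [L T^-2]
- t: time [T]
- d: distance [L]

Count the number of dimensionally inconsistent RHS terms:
1

LHS v: [L T^-1]
- at: [L T^-1] ✓
- d: [L] ✗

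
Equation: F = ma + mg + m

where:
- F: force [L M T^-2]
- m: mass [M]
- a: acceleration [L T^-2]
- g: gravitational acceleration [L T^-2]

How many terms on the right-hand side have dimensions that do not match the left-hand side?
1

LHS F: [L M T^-2]
- ma: [L M T^-2] ✓
- mg: [L M T^-2] ✓
- m: [M] ✗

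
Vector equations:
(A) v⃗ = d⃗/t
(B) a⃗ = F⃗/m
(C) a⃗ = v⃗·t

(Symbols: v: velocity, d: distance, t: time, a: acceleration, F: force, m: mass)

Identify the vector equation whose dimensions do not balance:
(C) a⃗ = v⃗·t

(A) v⃗ = d⃗/t: LHS [L T^-1], RHS [L T^-1] ✓ — displacement (vector) divided by time (scalar)
(B) a⃗ = F⃗/m: LHS [L T^-2], RHS [L T^-2] ✓ — force (vector) divided by mass (scalar)
(C) a⃗ = v⃗·t: LHS [L T^-2], RHS [L] ✗ — acceleration is velocity per time; should be v⃗/t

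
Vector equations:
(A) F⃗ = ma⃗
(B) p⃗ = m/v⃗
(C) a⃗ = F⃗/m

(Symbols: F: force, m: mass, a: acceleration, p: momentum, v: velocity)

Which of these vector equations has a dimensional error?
(B) p⃗ = m/v⃗

(A) F⃗ = ma⃗: LHS [L M T^-2], RHS [L M T^-2] ✓ — Force and acceleration are vectors, mass is a scalar
(B) p⃗ = m/v⃗: LHS [L M T^-1], RHS [L^-1 M T] ✗ — momentum is mass times velocity; should be mv⃗ (and division by a vector is undefined)
(C) a⃗ = F⃗/m: LHS [L T^-2], RHS [L T^-2] ✓ — force (vector) divided by mass (scalar)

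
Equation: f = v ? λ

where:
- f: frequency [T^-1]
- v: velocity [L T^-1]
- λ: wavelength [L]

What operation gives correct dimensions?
division (÷): f = v ÷ λ

f [T^-1]; v [L T^-1]; λ [L].
v × λ → [L^2 T^-1] ✗
v ÷ λ → [T^-1] ✓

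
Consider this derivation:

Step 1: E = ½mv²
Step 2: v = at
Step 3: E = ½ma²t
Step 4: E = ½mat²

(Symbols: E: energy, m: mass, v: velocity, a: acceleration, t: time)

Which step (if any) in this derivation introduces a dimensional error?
Step 3

Step 1: E = ½mv² → LHS [L^2 M T^-2], RHS [L^2 M T^-2] ✓
Step 2: v = at → LHS [L T^-1], RHS [L T^-1] ✓
Step 3: E = ½ma²t → LHS [L^2 M T^-2], RHS [L^2 M T^-3] ✗

The first dimensional inconsistency appears in step 3: E = ½ma²t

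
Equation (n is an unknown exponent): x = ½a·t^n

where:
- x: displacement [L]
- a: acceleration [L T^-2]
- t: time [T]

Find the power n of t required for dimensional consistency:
n = 2

x has dimensions [L]; t has dimensions [T].
The rest of the RHS has dimensions [L T^-2], so t^n must supply [T^2].
With n = 2: ½a·t^2 has dimensions [L], matching the LHS ✓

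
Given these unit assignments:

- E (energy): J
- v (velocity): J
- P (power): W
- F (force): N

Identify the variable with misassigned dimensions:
v

The variable v (velocity) should have units m/s, not J.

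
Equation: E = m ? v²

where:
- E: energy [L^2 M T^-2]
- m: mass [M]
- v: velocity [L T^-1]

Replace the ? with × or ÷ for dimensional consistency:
multiplication (×): E = m × v²

E [L^2 M T^-2]; m [M]; v² [L^2 T^-2].
m × v² → [L^2 M T^-2] ✓
m ÷ v² → [L^-2 M T^2] ✗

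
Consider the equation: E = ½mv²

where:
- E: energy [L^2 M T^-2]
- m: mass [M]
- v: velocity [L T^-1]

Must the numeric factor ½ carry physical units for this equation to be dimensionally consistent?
No

E has dimensions [L^2 M T^-2] and mv² already has dimensions [L^2 M T^-2], so the equation balances without ½ contributing any dimensions. ½ is a pure (dimensionless) number; changing or removing it would not affect dimensional consistency.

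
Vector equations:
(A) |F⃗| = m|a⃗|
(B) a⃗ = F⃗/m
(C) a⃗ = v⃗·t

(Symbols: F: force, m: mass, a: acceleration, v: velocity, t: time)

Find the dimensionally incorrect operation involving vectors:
(C) a⃗ = v⃗·t

(A) |F⃗| = m|a⃗|: LHS [L M T^-2], RHS [L M T^-2] ✓ — magnitudes of vectors are scalars
(B) a⃗ = F⃗/m: LHS [L T^-2], RHS [L T^-2] ✓ — force (vector) divided by mass (scalar)
(C) a⃗ = v⃗·t: LHS [L T^-2], RHS [L] ✗ — acceleration is velocity per time; should be v⃗/t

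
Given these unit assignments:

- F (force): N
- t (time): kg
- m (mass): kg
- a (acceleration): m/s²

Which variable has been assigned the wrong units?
t

The variable t (time) should have units s, not kg.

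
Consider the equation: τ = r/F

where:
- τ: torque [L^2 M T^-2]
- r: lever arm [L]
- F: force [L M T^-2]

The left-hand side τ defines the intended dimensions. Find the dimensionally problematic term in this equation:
The right-hand side term r/F

τ has dimensions [L^2 M T^-2], but r/F has dimensions [M^-1 T^2], so the term r/F is dimensionally wrong for τ.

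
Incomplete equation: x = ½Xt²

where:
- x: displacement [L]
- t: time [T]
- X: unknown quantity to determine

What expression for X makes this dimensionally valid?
X = a (acceleration), dimensions [L T^-2]

x has dimensions [L]; the rest of the RHS (½ t²) has dimensions [T^2].
So X must have dimensions [L T^-2] — X = a (acceleration).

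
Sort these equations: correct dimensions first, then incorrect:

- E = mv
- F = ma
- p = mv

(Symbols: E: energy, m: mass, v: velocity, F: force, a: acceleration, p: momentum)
Dimensionally correct: F = ma, p = mv
Dimensionally incorrect: E = mv
Ordered (correct first, then incorrect): F = ma, p = mv, E = mv

- E = mv: LHS [L^2 M T^-2], RHS [L M T^-1] → incorrect ✗
- F = ma: LHS [L M T^-2], RHS [L M T^-2] → correct ✓
- p = mv: LHS [L M T^-1], RHS [L M T^-1] → correct ✓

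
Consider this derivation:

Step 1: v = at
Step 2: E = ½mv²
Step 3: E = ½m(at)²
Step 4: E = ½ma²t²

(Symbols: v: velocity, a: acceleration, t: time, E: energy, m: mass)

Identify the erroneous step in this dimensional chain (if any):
No step introduces an error — all steps are dimensionally consistent.

Step 1: v = at → LHS [L T^-1], RHS [L T^-1] ✓
Step 2: E = ½mv² → LHS [L^2 M T^-2], RHS [L^2 M T^-2] ✓
Step 3: E = ½m(at)² → LHS [L^2 M T^-2], RHS [L^2 M T^-2] ✓
Step 4: E = ½ma²t² → LHS [L^2 M T^-2], RHS [L^2 M T^-2] ✓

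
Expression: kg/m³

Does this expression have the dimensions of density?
Yes

The expression kg/m³ has dimensions [L^-3 M], which is exactly density [L^-3 M].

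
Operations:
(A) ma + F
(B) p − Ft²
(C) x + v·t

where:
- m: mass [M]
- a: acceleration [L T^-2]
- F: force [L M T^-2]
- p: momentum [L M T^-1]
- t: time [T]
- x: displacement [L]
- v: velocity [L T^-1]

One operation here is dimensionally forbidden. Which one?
(B) p − Ft²

(A) ma + F: ma [L M T^-2] and F [L M T^-2] — same dimensions ✓
(B) p − Ft²: p [L M T^-1] and Ft² [L M] — different dimensions cannot be added/subtracted ✗
(C) x + v·t: x [L] and v·t [L] — same dimensions ✓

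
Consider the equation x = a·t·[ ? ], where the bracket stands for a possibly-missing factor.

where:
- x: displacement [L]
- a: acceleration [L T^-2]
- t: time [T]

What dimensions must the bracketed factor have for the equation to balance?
[T] — time (e.g. t)

x has dimensions [L]; a·t has dimensions [L T^-1].
The bracketed factor must supply [L] / [L T^-1] = [T].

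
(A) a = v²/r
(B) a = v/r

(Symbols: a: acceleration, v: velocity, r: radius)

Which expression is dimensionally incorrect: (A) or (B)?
(B)

(A) a = v²/r: LHS [L T^-2], RHS [L T^-2] ✓
(B) a = v/r: LHS [L T^-2], RHS [T^-1] ✗

Expression (B) a = v/r is dimensionally incorrect.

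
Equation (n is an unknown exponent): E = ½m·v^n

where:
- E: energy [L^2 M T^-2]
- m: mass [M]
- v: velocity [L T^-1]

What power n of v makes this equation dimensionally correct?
n = 2

E has dimensions [L^2 M T^-2]; v has dimensions [L T^-1].
The rest of the RHS has dimensions [M], so v^n must supply [L^2 T^-2].
With n = 2: ½m·v^2 has dimensions [L^2 M T^-2], matching the LHS ✓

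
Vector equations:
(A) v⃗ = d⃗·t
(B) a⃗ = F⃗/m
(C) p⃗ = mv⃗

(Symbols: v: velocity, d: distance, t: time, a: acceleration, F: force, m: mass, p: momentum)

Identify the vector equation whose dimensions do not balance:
(A) v⃗ = d⃗·t

(A) v⃗ = d⃗·t: LHS [L T^-1], RHS [L T] ✗ — velocity is displacement per time; should be d⃗/t
(B) a⃗ = F⃗/m: LHS [L T^-2], RHS [L T^-2] ✓ — force (vector) divided by mass (scalar)
(C) p⃗ = mv⃗: LHS [L M T^-1], RHS [L M T^-1] ✓ — mass (scalar) times velocity (vector)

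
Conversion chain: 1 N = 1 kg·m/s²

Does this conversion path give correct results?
The chain is correct (no errors).

Correct: Newton is defined as kg·m/s²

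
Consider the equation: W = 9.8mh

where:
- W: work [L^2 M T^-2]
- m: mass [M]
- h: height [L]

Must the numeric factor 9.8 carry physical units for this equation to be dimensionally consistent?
Yes

W has dimensions [L^2 M T^-2], while mh alone has dimensions [L M]. For the equation to balance, the factor 9.8 must carry dimensions [L T^-2] — it is a dimensional constant (a numerical value of a physical quantity with its units suppressed), not a pure number.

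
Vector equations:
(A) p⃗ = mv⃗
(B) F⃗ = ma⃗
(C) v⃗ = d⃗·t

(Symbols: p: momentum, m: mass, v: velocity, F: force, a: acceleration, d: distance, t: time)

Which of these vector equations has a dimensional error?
(C) v⃗ = d⃗·t

(A) p⃗ = mv⃗: LHS [L M T^-1], RHS [L M T^-1] ✓ — mass (scalar) times velocity (vector)
(B) F⃗ = ma⃗: LHS [L M T^-2], RHS [L M T^-2] ✓ — Force and acceleration are vectors, mass is a scalar
(C) v⃗ = d⃗·t: LHS [L T^-1], RHS [L T] ✗ — velocity is displacement per time; should be d⃗/t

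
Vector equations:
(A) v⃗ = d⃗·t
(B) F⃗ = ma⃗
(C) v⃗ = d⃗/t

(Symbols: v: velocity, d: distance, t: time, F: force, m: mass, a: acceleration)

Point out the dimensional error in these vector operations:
(A) v⃗ = d⃗·t

(A) v⃗ = d⃗·t: LHS [L T^-1], RHS [L T] ✗ — velocity is displacement per time; should be d⃗/t
(B) F⃗ = ma⃗: LHS [L M T^-2], RHS [L M T^-2] ✓ — Force and acceleration are vectors, mass is a scalar
(C) v⃗ = d⃗/t: LHS [L T^-1], RHS [L T^-1] ✓ — displacement (vector) divided by time (scalar)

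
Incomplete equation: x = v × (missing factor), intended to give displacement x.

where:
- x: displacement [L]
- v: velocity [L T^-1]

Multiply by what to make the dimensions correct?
t (time), dimensions [T]

x has dimensions [L] and v has dimensions [L T^-1].
The missing factor must have dimensions [L] / [L T^-1] = [T], i.e. time (t).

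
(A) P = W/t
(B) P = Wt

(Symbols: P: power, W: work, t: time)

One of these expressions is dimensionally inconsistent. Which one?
(B)

(A) P = W/t: LHS [L^2 M T^-3], RHS [L^2 M T^-3] ✓
(B) P = Wt: LHS [L^2 M T^-3], RHS [L^2 M T^-1] ✗

Expression (B) P = Wt is dimensionally incorrect.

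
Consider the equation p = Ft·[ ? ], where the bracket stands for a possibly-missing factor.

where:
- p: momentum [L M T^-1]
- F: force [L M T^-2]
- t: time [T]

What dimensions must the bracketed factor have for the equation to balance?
Nothing is missing — the bracketed factor must be dimensionless.

p has dimensions [L M T^-1] and Ft already has dimensions [L M T^-1], so p = Ft is dimensionally complete.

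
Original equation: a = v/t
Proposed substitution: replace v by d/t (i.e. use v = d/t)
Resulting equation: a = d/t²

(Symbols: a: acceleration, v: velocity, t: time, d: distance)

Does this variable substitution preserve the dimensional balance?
Yes

[v] = [L T^-1] and [d/t] = [L T^-1]. These match, so the substitution replaces a quantity by one of the same dimensions and the result a = d/t² has LHS [L T^-2] vs RHS [L T^-2] — still consistent.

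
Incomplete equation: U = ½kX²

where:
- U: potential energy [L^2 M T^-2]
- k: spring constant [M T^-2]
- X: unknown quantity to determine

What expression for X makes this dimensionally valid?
X = x (displacement), dimensions [L]

U has dimensions [L^2 M T^-2]; the rest of the RHS (½k) has dimensions [M T^-2].
So X² must have dimensions [L^2], i.e. X has dimensions [L] — X = x (displacement).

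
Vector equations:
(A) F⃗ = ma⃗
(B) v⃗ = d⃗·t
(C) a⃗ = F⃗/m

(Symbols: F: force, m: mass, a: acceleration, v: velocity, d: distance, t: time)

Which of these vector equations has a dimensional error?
(B) v⃗ = d⃗·t

(A) F⃗ = ma⃗: LHS [L M T^-2], RHS [L M T^-2] ✓ — Force and acceleration are vectors, mass is a scalar
(B) v⃗ = d⃗·t: LHS [L T^-1], RHS [L T] ✗ — velocity is displacement per time; should be d⃗/t
(C) a⃗ = F⃗/m: LHS [L T^-2], RHS [L T^-2] ✓ — force (vector) divided by mass (scalar)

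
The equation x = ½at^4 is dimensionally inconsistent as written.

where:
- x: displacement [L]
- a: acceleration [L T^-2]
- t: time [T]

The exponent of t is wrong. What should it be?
The exponent of t should be 2: x = ½at^2

The LHS x has dimensions [L]; t has dimensions [T].
As written, the RHS ½at^4 (exponent 4 on t) has dimensions [L T^2], which does not match.
With exponent 2, the RHS ½at^2 has dimensions [L], matching the LHS.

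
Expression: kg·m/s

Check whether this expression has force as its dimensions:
No

The expression kg·m/s has dimensions [L M T^-1], but force has dimensions [L M T^-2].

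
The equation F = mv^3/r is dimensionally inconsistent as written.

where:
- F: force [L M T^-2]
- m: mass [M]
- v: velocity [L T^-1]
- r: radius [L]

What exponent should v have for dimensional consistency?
The exponent of v should be 2: F = mv^2/r

The LHS F has dimensions [L M T^-2]; v has dimensions [L T^-1].
As written, the RHS mv^3/r (exponent 3 on v) has dimensions [L^2 M T^-3], which does not match.
With exponent 2, the RHS mv^2/r has dimensions [L M T^-2], matching the LHS.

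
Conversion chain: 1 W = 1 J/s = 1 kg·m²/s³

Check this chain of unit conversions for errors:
The chain is correct (no errors).

Correct: Watt is Joule per second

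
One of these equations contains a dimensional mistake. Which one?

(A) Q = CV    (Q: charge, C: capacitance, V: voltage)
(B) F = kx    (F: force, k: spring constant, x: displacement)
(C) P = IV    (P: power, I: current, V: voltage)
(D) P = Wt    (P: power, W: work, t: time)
(D) P = Wt

The equation (D) P = Wt is dimensionally incorrect.

LHS (P): [L^2 M T^-3]
RHS (Wt): [L^2 M T^-1] ✗

The dimensions do not match. The other three equations balance.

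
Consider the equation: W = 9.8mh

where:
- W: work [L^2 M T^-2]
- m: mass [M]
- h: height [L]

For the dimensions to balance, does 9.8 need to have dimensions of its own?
Yes

W has dimensions [L^2 M T^-2], while mh alone has dimensions [L M]. For the equation to balance, the factor 9.8 must carry dimensions [L T^-2] — it is a dimensional constant (a numerical value of a physical quantity with its units suppressed), not a pure number.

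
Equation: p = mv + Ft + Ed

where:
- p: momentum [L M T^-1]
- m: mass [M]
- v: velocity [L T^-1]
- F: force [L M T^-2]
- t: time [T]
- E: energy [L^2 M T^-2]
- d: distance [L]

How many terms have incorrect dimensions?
1

LHS p: [L M T^-1]
- mv: [L M T^-1] ✓
- Ft: [L M T^-1] ✓
- Ed: [L^3 M T^-2] ✗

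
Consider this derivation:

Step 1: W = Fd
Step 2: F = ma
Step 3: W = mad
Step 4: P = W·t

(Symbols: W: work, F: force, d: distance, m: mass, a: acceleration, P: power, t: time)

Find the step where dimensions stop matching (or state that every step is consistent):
Step 4

Step 1: W = Fd → LHS [L^2 M T^-2], RHS [L^2 M T^-2] ✓
Step 2: F = ma → LHS [L M T^-2], RHS [L M T^-2] ✓
Step 3: W = mad → LHS [L^2 M T^-2], RHS [L^2 M T^-2] ✓
Step 4: P = W·t → LHS [L^2 M T^-3], RHS [L^2 M T^-1] ✗

The first dimensional inconsistency appears in step 4: P = W·t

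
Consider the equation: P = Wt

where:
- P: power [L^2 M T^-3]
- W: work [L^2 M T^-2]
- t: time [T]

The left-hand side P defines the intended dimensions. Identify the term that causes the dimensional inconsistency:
The right-hand side term Wt

P has dimensions [L^2 M T^-3], but Wt has dimensions [L^2 M T^-1], so the term Wt is dimensionally wrong for P.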